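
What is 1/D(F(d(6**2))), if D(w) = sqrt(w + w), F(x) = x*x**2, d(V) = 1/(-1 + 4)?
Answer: 3*sqrt(6)/2 ≈ 3.6742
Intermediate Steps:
d(V) = 1/3
F(x) = x**3
D(w) = sqrt(2)*sqrt(w) (D(w) = sqrt(2*w) = sqrt(2)*sqrt(w))
1/D(F(d(6**2))) = 1/(sqrt(2)*sqrt((1/3)**3)) = 1/(sqrt(2)*sqrt(1/27)) = 1/(sqrt(2)*(sqrt(3)/9)) = 1/(sqrt(6)/9) = 3*sqrt(6)/2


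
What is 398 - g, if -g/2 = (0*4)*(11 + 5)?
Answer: 398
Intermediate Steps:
g = 0 (g = -2*0*4*(11 + 5) = -0*16 = -2*0 = 0)
398 - g = 398 - 1*0 = 398 + 0 = 398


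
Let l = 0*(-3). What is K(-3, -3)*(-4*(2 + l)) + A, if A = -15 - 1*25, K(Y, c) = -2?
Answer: -24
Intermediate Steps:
l = 0
A = -40 (A = -15 - 25 = -40)
K(-3, -3)*(-4*(2 + l)) + A = -(-8)*(2 + 0) - 40 = -(-8)*2 - 40 = -2*(-8) - 40 = 16 - 40 = -24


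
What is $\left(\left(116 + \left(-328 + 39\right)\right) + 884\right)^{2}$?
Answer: $505521$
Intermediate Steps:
$\left(\left(116 + \left(-328 + 39\right)\right) + 884\right)^{2} = \left(\left(116 - 289\right) + 884\right)^{2} = \left(-173 + 884\right)^{2} = 711^{2} = 505521$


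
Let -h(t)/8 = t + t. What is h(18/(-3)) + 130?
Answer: 226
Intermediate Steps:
h(t) = -16*t (h(t) = -8*(t + t) = -16*t)
h(18/(-3)) + 130 = -288/(-3) + 130 = -288*(-1)/3 + 130 = -16*(-6) + 130 = 96 + 130 = 226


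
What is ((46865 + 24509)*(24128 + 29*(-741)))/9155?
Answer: 188355986/9155 ≈ 20574.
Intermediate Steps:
((46865 + 24509)*(24128 + 29*(-741)))/9155 = (71374*(24128 - 21489))*(1/9155) = (71374*2639)*(1/9155) = 188355986*(1/9155) = 188355986/9155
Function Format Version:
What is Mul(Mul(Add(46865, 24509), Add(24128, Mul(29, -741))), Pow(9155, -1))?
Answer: Rational(188355986, 9155) ≈ 20574.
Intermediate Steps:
Mul(Mul(Add(46865, 24509), Add(24128, Mul(29, -741))), Pow(9155, -1)) = Mul(Mul(71374, Add(24128, -21489)), Rational(1, 9155)) = Mul(Mul(71374, 2639), Rational(1, 9155)) = Mul(188355986, Rational(1, 9155)) = Rational(188355986, 9155)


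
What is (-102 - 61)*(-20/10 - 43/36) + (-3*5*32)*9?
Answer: -136775/36 ≈ -3799.3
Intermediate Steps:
(-102 - 61)*(-20/10 - 43/36) + (-3*5*32)*9 = -163*(-20*⅒ - 43*1/36) - 15*32*9 = -163*(-2 - 43/36) - 480*9 = -163*(-115/36) - 4320 = 18745/36 - 4320 = -136775/36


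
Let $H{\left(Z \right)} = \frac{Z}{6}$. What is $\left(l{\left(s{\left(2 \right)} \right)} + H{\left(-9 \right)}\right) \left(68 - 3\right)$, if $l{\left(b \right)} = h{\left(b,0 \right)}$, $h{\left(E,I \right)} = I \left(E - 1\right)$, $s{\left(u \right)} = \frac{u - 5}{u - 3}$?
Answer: $- \frac{195}{2} \approx -97.5$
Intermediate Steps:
$s{\left(u \right)} = \frac{-5 + u}{-3 + u}$
$h{\left(E,I \right)} = I \left(-1 + E\right)$
$H{\left(Z \right)} = \frac{Z}{6}$ ($H{\left(Z \right)} = Z \frac{1}{6} = \frac{Z}{6}$)
$l{\left(b \right)} = 0$ ($l{\left(b \right)} = 0 \left(-1 + b\right) = 0$)
$\left(l{\left(s{\left(2 \right)} \right)} + H{\left(-9 \right)}\right) \left(68 - 3\right) = \left(0 + \frac{1}{6} \left(-9\right)\right) \left(68 - 3\right) = \left(0 - \frac{3}{2}\right) \left(68 - 3\right) = \left(- \frac{3}{2}\right) 65 = - \frac{195}{2}$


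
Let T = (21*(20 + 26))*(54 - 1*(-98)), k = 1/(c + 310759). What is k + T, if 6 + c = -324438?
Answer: 2009395919/13685 ≈ 1.4683e+5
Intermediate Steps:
c = -324444 (c = -6 - 324438 = -324444)
k = -1/13685 (k = 1/(-324444 + 310759) = 1/(-13685) = -1/13685 ≈ -7.3073e-5)
T = 146832 (T = (21*46)*(54 + 98) = 966*152 = 146832)
k + T = -1/13685 + 146832 = 2009395919/13685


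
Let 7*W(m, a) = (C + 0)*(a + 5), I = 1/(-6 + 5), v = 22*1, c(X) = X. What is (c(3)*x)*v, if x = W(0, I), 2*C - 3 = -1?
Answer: 264/7 ≈ 37.714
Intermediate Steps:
C = 1 (C = 3/2 + (½)*(-1) = 3/2 - ½ = 1)
v = 22
I = -1 (I = 1/(-1) = -1)
W(m, a) = 5/7 + a/7 (W(m, a) = ((1 + 0)*(a + 5))/7 = (1*(5 + a))/7 = (5 + a)/7 = 5/7 + a/7)
x = 4/7 (x = 5/7 + (⅐)*(-1) = 5/7 - ⅐ = 4/7 ≈ 0.57143)
(c(3)*x)*v = (3*(4/7))*22 = (12/7)*22 = 264/7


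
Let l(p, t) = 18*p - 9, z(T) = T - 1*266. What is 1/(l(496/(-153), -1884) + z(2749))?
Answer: 17/41066 ≈ 0.00041397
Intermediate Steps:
z(T) = -266 + T (z(T) = T - 266 = -266 + T)
l(p, t) = -9 + 18*p
1/(l(496/(-153), -1884) + z(2749)) = 1/((-9 + 18*(496/(-153))) + (-266 + 2749)) = 1/((-9 + 18*(496*(-1/153))) + 2483) = 1/((-9 + 18*(-496/153)) + 2483) = 1/((-9 - 992/17) + 2483) = 1/(-1145/17 + 2483) = 1/(41066/17) = 17/41066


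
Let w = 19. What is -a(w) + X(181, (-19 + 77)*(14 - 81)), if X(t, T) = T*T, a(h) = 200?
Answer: 15100796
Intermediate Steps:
X(t, T) = T²
-a(w) + X(181, (-19 + 77)*(14 - 81)) = -1*200 + ((-19 + 77)*(14 - 81))² = -200 + (58*(-67))² = -200 + (-3886)² = -200 + 15100996 = 15100796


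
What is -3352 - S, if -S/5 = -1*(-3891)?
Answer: 16103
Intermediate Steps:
S = -19455 (S = -(-5)*(-3891) = -5*3891 = -19455)
-3352 - S = -3352 - 1*(-19455) = -3352 + 19455 = 16103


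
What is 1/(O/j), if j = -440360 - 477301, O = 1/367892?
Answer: -337600140612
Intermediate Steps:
O = 1/367892 ≈ 2.7182e-6
j = -917661
1/(O/j) = 1/((1/367892)/(-917661)) = 1/((1/367892)*(-1/917661)) = 1/(-1/337600140612) = -337600140612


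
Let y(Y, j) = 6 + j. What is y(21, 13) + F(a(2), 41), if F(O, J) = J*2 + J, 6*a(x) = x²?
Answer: 142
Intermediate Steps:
a(x) = x²/6
F(O, J) = 3*J (F(O, J) = 2*J + J = 3*J)
y(21, 13) + F(a(2), 41) = (6 + 13) + 3*41 = 19 + 123 = 142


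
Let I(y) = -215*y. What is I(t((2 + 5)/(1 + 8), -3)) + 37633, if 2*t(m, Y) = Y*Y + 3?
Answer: 36343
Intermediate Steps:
t(m, Y) = 3/2 + Y**2/2 (t(m, Y) = (Y*Y + 3)/2 = (Y**2 + 3)/2 = (3 + Y**2)/2 = 3/2 + Y**2/2)
I(t((2 + 5)/(1 + 8), -3)) + 37633 = -215*(3/2 + (1/2)*(-3)**2) + 37633 = -215*(3/2 + (1/2)*9) + 37633 = -215*(3/2 + 9/2) + 37633 = -215*6 + 37633 = -1290 + 37633 = 36343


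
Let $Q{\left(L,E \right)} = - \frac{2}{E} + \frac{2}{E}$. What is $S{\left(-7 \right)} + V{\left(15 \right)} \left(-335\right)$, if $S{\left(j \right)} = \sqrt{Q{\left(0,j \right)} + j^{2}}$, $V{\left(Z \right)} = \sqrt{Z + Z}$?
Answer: $7 - 335 \sqrt{30} \approx -1827.9$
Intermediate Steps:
$Q{\left(L,E \right)} = 0$
$V{\left(Z \right)} = \sqrt{2} \sqrt{Z}$ ($V{\left(Z \right)} = \sqrt{2 Z} = \sqrt{2} \sqrt{Z}$)
$S{\left(j \right)} = \sqrt{j^{2}}$ ($S{\left(j \right)} = \sqrt{0 + j^{2}} = \sqrt{j^{2}}$)
$S{\left(-7 \right)} + V{\left(15 \right)} \left(-335\right) = \sqrt{\left(-7\right)^{2}} + \sqrt{2} \sqrt{15} \left(-335\right) = \sqrt{49} + \sqrt{30} \left(-335\right) = 7 - 335 \sqrt{30}$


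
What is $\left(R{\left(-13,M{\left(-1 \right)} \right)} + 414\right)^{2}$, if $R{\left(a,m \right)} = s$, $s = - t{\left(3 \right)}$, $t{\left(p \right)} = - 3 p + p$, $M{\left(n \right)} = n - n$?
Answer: $176400$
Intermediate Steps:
$M{\left(n \right)} = 0$
$t{\left(p \right)} = - 2 p$
$s = 6$ ($s = - \left(-2\right) 3 = \left(-1\right) \left(-6\right) = 6$)
$R{\left(a,m \right)} = 6$
$\left(R{\left(-13,M{\left(-1 \right)} \right)} + 414\right)^{2} = \left(6 + 414\right)^{2} = 420^{2} = 176400$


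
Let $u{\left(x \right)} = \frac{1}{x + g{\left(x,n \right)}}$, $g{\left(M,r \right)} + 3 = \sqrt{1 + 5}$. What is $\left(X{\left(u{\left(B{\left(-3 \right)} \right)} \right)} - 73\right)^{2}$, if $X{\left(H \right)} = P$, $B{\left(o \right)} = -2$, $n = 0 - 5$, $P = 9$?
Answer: $4096$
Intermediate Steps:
$n = -5$ ($n = 0 - 5 = -5$)
$g{\left(M,r \right)} = -3 + \sqrt{6}$ ($g{\left(M,r \right)} = -3 + \sqrt{1 + 5} = -3 + \sqrt{6}$)
$u{\left(x \right)} = \frac{1}{-3 + x + \sqrt{6}}$ ($u{\left(x \right)} = \frac{1}{x - \left(3 - \sqrt{6}\right)} = \frac{1}{-3 + x + \sqrt{6}}$)
$X{\left(H \right)} = 9$
$\left(X{\left(u{\left(B{\left(-3 \right)} \right)} \right)} - 73\right)^{2} = \left(9 - 73\right)^{2} = \left(-64\right)^{2} = 4096$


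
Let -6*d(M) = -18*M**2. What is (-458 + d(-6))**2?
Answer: 122500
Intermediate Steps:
d(M) = 3*M**2 (d(M) = -(-3)*M**2 = 3*M**2)
(-458 + d(-6))**2 = (-458 + 3*(-6)**2)**2 = (-458 + 3*36)**2 = (-458 + 108)**2 = (-350)**2 = 122500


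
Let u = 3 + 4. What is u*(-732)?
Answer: -5124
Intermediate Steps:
u = 7
u*(-732) = 7*(-732) = -5124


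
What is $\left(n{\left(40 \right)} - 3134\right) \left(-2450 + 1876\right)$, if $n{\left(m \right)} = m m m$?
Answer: $-34937084$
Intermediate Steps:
$n{\left(m \right)} = m^{3}$ ($n{\left(m \right)} = m^{2} m = m^{3}$)
$\left(n{\left(40 \right)} - 3134\right) \left(-2450 + 1876\right) = \left(40^{3} - 3134\right) \left(-2450 + 1876\right) = \left(64000 - 3134\right) \left(-574\right) = 60866 \left(-574\right) = -34937084$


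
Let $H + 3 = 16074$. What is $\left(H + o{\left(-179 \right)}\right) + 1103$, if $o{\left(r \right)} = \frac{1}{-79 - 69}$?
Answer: $\frac{2541751}{148} \approx 17174.0$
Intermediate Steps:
$H = 16071$ ($H = -3 + 16074 = 16071$)
$o{\left(r \right)} = - \frac{1}{148}$ ($o{\left(r \right)} = \frac{1}{-148} = - \frac{1}{148}$)
$\left(H + o{\left(-179 \right)}\right) + 1103 = \left(16071 - \frac{1}{148}\right) + 1103 = \frac{2378507}{148} + 1103 = \frac{2541751}{148}$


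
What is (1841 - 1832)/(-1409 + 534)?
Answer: -9/875 ≈ -0.010286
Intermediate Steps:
(1841 - 1832)/(-1409 + 534) = 9/(-875) = 9*(-1/875) = -9/875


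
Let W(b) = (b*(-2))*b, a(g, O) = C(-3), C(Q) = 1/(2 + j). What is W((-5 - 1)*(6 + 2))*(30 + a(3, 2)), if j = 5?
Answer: -972288/7 ≈ -1.3890e+5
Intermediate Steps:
C(Q) = 1/7 (C(Q) = 1/(2 + 5) = 1/7)
a(g, O) = 1/7
W(b) = -2*b**2 (W(b) = (-2*b)*b = -2*b**2)
W((-5 - 1)*(6 + 2))*(30 + a(3, 2)) = (-2*(-5 - 1)**2*(6 + 2)**2)*(30 + 1/7) = -2*(-6*8)**2*(211/7) = -2*(-48)**2*(211/7) = -2*2304*(211/7) = -4608*211/7 = -972288/7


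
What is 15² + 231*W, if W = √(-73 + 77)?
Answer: 687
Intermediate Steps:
W = 2 (W = √4 = 2)
15² + 231*W = 15² + 231*2 = 225 + 462 = 687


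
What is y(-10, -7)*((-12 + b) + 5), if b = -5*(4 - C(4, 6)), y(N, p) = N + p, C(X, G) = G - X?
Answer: 289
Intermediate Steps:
b = -10 (b = -5*(4 - (6 - 1*4)) = -5*(4 - (6 - 4)) = -5*(4 - 1*2) = -5*(4 - 2) = -5*2 = -10)
y(-10, -7)*((-12 + b) + 5) = (-10 - 7)*((-12 - 10) + 5) = -17*(-22 + 5) = -17*(-17) = 289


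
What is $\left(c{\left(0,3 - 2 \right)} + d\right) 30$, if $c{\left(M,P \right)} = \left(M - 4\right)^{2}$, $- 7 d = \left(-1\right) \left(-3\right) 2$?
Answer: $\frac{3180}{7} \approx 454.29$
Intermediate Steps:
$d = - \frac{6}{7}$ ($d = - \frac{\left(-1\right) \left(-3\right) 2}{7} = - \frac{3 \cdot 2}{7} = \left(- \frac{1}{7}\right) 6 = - \frac{6}{7} \approx -0.85714$)
$c{\left(M,P \right)} = \left(-4 + M\right)^{2}$
$\left(c{\left(0,3 - 2 \right)} + d\right) 30 = \left(\left(-4 + 0\right)^{2} - \frac{6}{7}\right) 30 = \left(\left(-4\right)^{2} - \frac{6}{7}\right) 30 = \left(16 - \frac{6}{7}\right) 30 = \frac{106}{7} \cdot 30 = \frac{3180}{7}$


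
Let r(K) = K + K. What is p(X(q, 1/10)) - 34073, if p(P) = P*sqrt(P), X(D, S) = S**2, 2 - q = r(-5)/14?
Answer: -34072999/1000 ≈ -34073.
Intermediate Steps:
r(K) = 2*K
q = 19/7 (q = 2 - 2*(-5)/14 = 2 - (-10)/14 = 2 - 1*(-5/7) = 2 + 5/7 = 19/7 ≈ 2.7143)
p(P) = P**(3/2)
p(X(q, 1/10)) - 34073 = ((1/10)**2)**(3/2) - 34073 = (1/100)**(3/2) - 34073 = 1/1000 - 34073 = -34072999/1000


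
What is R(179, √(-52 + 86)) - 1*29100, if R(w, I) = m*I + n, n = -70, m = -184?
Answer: -29170 - 184*√34 ≈ -30243.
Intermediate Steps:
R(w, I) = -70 - 184*I (R(w, I) = -184*I - 70 = -70 - 184*I)
R(179, √(-52 + 86)) - 1*29100 = (-70 - 184*√(-52 + 86)) - 1*29100 = (-70 - 184*√34) - 29100 = -29170 - 184*√34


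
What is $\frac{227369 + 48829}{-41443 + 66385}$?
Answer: $\frac{46033}{4157} \approx 11.074$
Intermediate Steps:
$\frac{227369 + 48829}{-41443 + 66385} = \frac{276198}{24942} = 276198 \cdot \frac{1}{24942} = \frac{46033}{4157}$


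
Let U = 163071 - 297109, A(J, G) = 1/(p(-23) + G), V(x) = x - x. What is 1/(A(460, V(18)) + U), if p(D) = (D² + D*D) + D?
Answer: -1035/138729329 ≈ -7.4606e-6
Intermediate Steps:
V(x) = 0
p(D) = D + 2*D² (p(D) = (D² + D²) + D = 2*D² + D = D + 2*D²)
A(J, G) = 1/(1035 + G) (A(J, G) = 1/(-23*(1 + 2*(-23)) + G) = 1/(-23*(1 - 46) + G) = 1/(-23*(-45) + G) = 1/(1035 + G))
U = -134038
1/(A(460, V(18)) + U) = 1/(1/(1035 + 0) - 134038) = 1/(1/1035 - 134038) = 1/(-138729329/1035) = -1035/138729329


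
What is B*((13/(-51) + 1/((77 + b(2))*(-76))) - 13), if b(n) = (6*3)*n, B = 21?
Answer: -40638773/145996 ≈ -278.36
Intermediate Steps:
b(n) = 18*n
B*((13/(-51) + 1/((77 + b(2))*(-76))) - 13) = 21*((13/(-51) + 1/((77 + 18*2)*(-76))) - 13) = 21*((13*(-1/51) - 1/76/(77 + 36)) - 13) = 21*((-13/51 - 1/76/113) - 13) = 21*((-13/51 + (1/113)*(-1/76)) - 13) = 21*((-13/51 - 1/8588) - 13) = 21*(-111695/437988 - 13) = 21*(-5805539/437988) = -40638773/145996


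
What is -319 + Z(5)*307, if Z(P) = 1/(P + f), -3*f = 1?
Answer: -3545/14 ≈ -253.21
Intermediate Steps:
f = -⅓ (f = -⅓*1 = -⅓ ≈ -0.33333)
Z(P) = 1/(-⅓ + P) (Z(P) = 1/(P - ⅓) = 1/(-⅓ + P))
-319 + Z(5)*307 = -319 + (3/(-1 + 3*5))*307 = -319 + (3/(-1 + 15))*307 = -319 + (3/14)*307 = -319 + 921/14 = -3545/14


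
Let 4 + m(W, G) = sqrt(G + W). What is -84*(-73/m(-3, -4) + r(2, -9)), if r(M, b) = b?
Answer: 84*(-37*I + 9*sqrt(7))/(sqrt(7) + 4*I) ≈ -310.43 - 705.38*I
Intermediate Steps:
m(W, G) = -4 + sqrt(G + W)
-84*(-73/m(-3, -4) + r(2, -9)) = -84*(-73/(-4 + sqrt(-4 - 3)) - 9) = -84*(-73/(-4 + sqrt(-7)) - 9) = -84*(-73/(-4 + I*sqrt(7)) - 9) = -84*(-9 - 73/(-4 + I*sqrt(7))) = 756 + 6132/(-4 + I*sqrt(7))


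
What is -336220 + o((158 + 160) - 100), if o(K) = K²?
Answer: -288696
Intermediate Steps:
-336220 + o((158 + 160) - 100) = -336220 + ((158 + 160) - 100)² = -336220 + (318 - 100)² = -336220 + 218² = -336220 + 47524 = -288696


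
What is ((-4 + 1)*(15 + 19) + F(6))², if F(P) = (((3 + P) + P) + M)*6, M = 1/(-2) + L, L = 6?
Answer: 441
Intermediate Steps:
M = 11/2 (M = 1/(-2) + 6 = -½ + 6 = 11/2 ≈ 5.5000)
F(P) = 51 + 12*P (F(P) = (((3 + P) + P) + 11/2)*6 = ((3 + 2*P) + 11/2)*6 = (17/2 + 2*P)*6 = 51 + 12*P)
((-4 + 1)*(15 + 19) + F(6))² = ((-4 + 1)*(15 + 19) + (51 + 12*6))² = (-3*34 + (51 + 72))² = (-102 + 123)² = 21² = 441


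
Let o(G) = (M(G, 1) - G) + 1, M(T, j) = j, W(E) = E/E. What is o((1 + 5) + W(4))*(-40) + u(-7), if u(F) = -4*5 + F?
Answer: 173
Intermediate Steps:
W(E) = 1
o(G) = 2 - G (o(G) = (1 - G) + 1 = 2 - G)
u(F) = -20 + F
o((1 + 5) + W(4))*(-40) + u(-7) = (2 - ((1 + 5) + 1))*(-40) + (-20 - 7) = (2 - (6 + 1))*(-40) - 27 = (2 - 1*7)*(-40) - 27 = (2 - 7)*(-40) - 27 = -5*(-40) - 27 = 200 - 27 = 173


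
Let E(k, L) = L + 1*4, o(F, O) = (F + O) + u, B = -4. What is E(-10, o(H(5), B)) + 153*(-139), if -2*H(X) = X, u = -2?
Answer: -42543/2 ≈ -21272.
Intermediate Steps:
H(X) = -X/2
o(F, O) = -2 + F + O (o(F, O) = (F + O) - 2 = -2 + F + O)
E(k, L) = 4 + L (E(k, L) = L + 4 = 4 + L)
E(-10, o(H(5), B)) + 153*(-139) = (4 + (-2 - 1/2*5 - 4)) + 153*(-139) = (4 + (-2 - 5/2 - 4)) - 21267 = (4 - 17/2) - 21267 = -9/2 - 21267 = -42543/2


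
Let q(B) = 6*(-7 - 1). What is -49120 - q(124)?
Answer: -49072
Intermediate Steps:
q(B) = -48 (q(B) = 6*(-8) = -48)
-49120 - q(124) = -49120 - 1*(-48) = -49120 + 48 = -49072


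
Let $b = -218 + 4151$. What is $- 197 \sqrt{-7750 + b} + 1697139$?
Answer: $1697139 - 197 i \sqrt{3817} \approx 1.6971 \cdot 10^{6} - 12171.0 i$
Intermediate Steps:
$b = 3933$
$- 197 \sqrt{-7750 + b} + 1697139 = - 197 \sqrt{-7750 + 3933} + 1697139 = - 197 \sqrt{-3817} + 1697139 = - 197 i \sqrt{3817} + 1697139 = 1697139 - 197 i \sqrt{3817}$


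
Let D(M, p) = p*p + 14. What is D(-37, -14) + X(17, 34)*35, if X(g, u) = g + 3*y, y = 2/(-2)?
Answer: 700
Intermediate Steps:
y = -1 (y = 2*(-½) = -1)
X(g, u) = -3 + g (X(g, u) = g + 3*(-1) = g - 3 = -3 + g)
D(M, p) = 14 + p² (D(M, p) = p² + 14 = 14 + p²)
D(-37, -14) + X(17, 34)*35 = (14 + (-14)²) + (-3 + 17)*35 = (14 + 196) + 14*35 = 210 + 490 = 700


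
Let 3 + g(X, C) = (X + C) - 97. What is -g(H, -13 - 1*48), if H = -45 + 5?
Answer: 201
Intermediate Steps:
H = -40
g(X, C) = -100 + C + X (g(X, C) = -3 + ((X + C) - 97) = -3 + ((C + X) - 97) = -3 + (-97 + C + X) = -100 + C + X)
-g(H, -13 - 1*48) = -(-100 + (-13 - 1*48) - 40) = -(-100 + (-13 - 48) - 40) = -(-100 - 61 - 40) = -1*(-201) = 201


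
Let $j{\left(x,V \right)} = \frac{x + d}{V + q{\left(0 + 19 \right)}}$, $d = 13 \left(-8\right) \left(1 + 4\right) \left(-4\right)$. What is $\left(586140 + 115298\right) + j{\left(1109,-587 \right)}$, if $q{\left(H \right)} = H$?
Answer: $\frac{398413595}{568} \approx 7.0143 \cdot 10^{5}$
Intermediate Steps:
$d = 2080$ ($d = - 104 \cdot 5 \left(-4\right) = \left(-104\right) \left(-20\right) = 2080$)
$j{\left(x,V \right)} = \frac{2080 + x}{19 + V}$ ($j{\left(x,V \right)} = \frac{x + 2080}{V + \left(0 + 19\right)} = \frac{2080 + x}{V + 19} = \frac{2080 + x}{19 + V}$)
$\left(586140 + 115298\right) + j{\left(1109,-587 \right)} = \left(586140 + 115298\right) + \frac{2080 + 1109}{19 - 587} = 701438 + \frac{1}{-568} \cdot 3189 = 701438 - \frac{3189}{568} = \frac{398413595}{568}$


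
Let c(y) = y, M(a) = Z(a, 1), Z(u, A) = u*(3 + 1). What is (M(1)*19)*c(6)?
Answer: 456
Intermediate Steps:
Z(u, A) = 4*u (Z(u, A) = u*4 = 4*u)
M(a) = 4*a
(M(1)*19)*c(6) = ((4*1)*19)*6 = (4*19)*6 = 76*6 = 456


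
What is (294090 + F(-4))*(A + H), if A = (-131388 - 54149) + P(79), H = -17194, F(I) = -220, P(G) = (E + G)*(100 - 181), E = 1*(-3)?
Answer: -61385622690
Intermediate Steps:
E = -3
P(G) = 243 - 81*G (P(G) = (-3 + G)*(100 - 181) = (-3 + G)*(-81) = 243 - 81*G)
A = -191693 (A = (-131388 - 54149) + (243 - 81*79) = -185537 + (243 - 6399) = -185537 - 6156 = -191693)
(294090 + F(-4))*(A + H) = (294090 - 220)*(-191693 - 17194) = 293870*(-208887) = -61385622690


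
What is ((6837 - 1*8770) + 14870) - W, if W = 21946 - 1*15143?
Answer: 6134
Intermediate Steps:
W = 6803 (W = 21946 - 15143 = 6803)
((6837 - 1*8770) + 14870) - W = ((6837 - 1*8770) + 14870) - 1*6803 = ((6837 - 8770) + 14870) - 6803 = (-1933 + 14870) - 6803 = 12937 - 6803 = 6134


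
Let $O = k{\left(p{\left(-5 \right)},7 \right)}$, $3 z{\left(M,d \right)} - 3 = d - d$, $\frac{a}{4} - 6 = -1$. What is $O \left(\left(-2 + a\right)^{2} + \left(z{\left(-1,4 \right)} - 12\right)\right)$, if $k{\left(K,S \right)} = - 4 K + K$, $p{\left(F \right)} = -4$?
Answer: $3756$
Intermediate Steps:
$a = 20$ ($a = 24 + 4 \left(-1\right) = 24 - 4 = 20$)
$z{\left(M,d \right)} = 1$ ($z{\left(M,d \right)} = 1 + \frac{d - d}{3} = 1 + \frac{1}{3} \cdot 0 = 1 + 0 = 1$)
$k{\left(K,S \right)} = - 3 K$
$O = 12$ ($O = \left(-3\right) \left(-4\right) = 12$)
$O \left(\left(-2 + a\right)^{2} + \left(z{\left(-1,4 \right)} - 12\right)\right) = 12 \left(\left(-2 + 20\right)^{2} + \left(1 - 12\right)\right) = 12 \left(18^{2} + \left(1 - 12\right)\right) = 12 \left(324 - 11\right) = 12 \cdot 313 = 3756$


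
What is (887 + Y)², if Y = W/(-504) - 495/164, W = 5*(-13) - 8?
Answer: 333777955307281/427000896 ≈ 7.8168e+5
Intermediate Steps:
W = -73 (W = -65 - 8 = -73)
Y = -59377/20664 (Y = -73/(-504) - 495/164 = -73*(-1/504) - 495*1/164 = 73/504 - 495/164 = -59377/20664 ≈ -2.8735)
(887 + Y)² = (887 - 59377/20664)² = (18269591/20664)² = 333777955307281/427000896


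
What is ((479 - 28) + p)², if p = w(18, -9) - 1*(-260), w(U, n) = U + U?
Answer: 558009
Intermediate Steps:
w(U, n) = 2*U
p = 296 (p = 2*18 - 1*(-260) = 36 + 260 = 296)
((479 - 28) + p)² = ((479 - 28) + 296)² = (451 + 296)² = 747² = 558009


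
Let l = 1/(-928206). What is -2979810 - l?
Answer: -2765877520859/928206 ≈ -2.9798e+6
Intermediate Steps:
l = -1/928206 ≈ -1.0773e-6
-2979810 - l = -2979810 - 1*(-1/928206) = -2979810 + 1/928206 = -2765877520859/928206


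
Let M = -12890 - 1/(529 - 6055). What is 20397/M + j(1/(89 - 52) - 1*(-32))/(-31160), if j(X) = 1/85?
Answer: -298533900179339/188660146155400 ≈ -1.5824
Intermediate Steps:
j(X) = 1/85
M = -71230139/5526 (M = -12890 - 1/(-5526) = -12890 - 1*(-1/5526) = -12890 + 1/5526 = -71230139/5526 ≈ -12890.)
20397/M + j(1/(89 - 52) - 1*(-32))/(-31160) = 20397/(-71230139/5526) + (1/85)/(-31160) = 20397*(-5526/71230139) + (1/85)*(-1/31160) = -112713822/71230139 - 1/2648600 = -298533900179339/188660146155400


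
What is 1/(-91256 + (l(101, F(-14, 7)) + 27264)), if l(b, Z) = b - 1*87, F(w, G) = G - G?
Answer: -1/63978 ≈ -1.5630e-5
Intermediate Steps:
F(w, G) = 0
l(b, Z) = -87 + b (l(b, Z) = b - 87 = -87 + b)
1/(-91256 + (l(101, F(-14, 7)) + 27264)) = 1/(-91256 + ((-87 + 101) + 27264)) = 1/(-91256 + (14 + 27264)) = 1/(-91256 + 27278) = 1/(-63978) = -1/63978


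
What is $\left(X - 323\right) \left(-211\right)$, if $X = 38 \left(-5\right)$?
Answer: $108243$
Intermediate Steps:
$X = -190$
$\left(X - 323\right) \left(-211\right) = \left(-190 - 323\right) \left(-211\right) = \left(-513\right) \left(-211\right) = 108243$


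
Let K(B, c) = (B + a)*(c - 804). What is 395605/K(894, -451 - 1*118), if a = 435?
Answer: -395605/1824717 ≈ -0.21680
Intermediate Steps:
K(B, c) = (-804 + c)*(435 + B) (K(B, c) = (B + 435)*(c - 804) = (435 + B)*(-804 + c) = (-804 + c)*(435 + B))
395605/K(894, -451 - 1*118) = 395605/(-349740 - 804*894 + 435*(-451 - 1*118) + 894*(-451 - 1*118)) = 395605/(-349740 - 718776 + 435*(-451 - 118) + 894*(-451 - 118)) = 395605/(-349740 - 718776 + 435*(-569) + 894*(-569)) = 395605/(-349740 - 718776 - 247515 - 508686) = 395605/(-1824717) = 395605*(-1/1824717) = -395605/1824717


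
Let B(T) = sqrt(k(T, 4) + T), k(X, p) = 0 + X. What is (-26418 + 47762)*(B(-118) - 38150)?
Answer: -814273600 + 42688*I*sqrt(59) ≈ -8.1427e+8 + 3.2789e+5*I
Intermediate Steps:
k(X, p) = X
B(T) = sqrt(2)*sqrt(T) (B(T) = sqrt(T + T) = sqrt(2*T) = sqrt(2)*sqrt(T))
(-26418 + 47762)*(B(-118) - 38150) = (-26418 + 47762)*(sqrt(2)*sqrt(-118) - 38150) = 21344*(sqrt(2)*(I*sqrt(118)) - 38150) = 21344*(2*I*sqrt(59) - 38150) = 21344*(-38150 + 2*I*sqrt(59)) = -814273600 + 42688*I*sqrt(59)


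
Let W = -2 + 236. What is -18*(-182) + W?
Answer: 3510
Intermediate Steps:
W = 234
-18*(-182) + W = -18*(-182) + 234 = 3276 + 234 = 3510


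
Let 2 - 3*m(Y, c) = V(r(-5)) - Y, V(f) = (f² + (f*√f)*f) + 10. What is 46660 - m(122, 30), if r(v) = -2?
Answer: 139870/3 + 4*I*√2/3 ≈ 46623.0 + 1.8856*I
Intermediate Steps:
V(f) = 10 + f² + f^(5/2) (V(f) = (f² + f^(3/2)*f) + 10 = (f² + f^(5/2)) + 10 = 10 + f² + f^(5/2))
m(Y, c) = -4 + Y/3 - 4*I*√2/3 (m(Y, c) = ⅔ - ((10 + (-2)² + (-2)^(5/2)) - Y)/3 = ⅔ - ((10 + 4 + 4*I*√2) - Y)/3 = ⅔ - ((14 + 4*I*√2) - Y)/3 = ⅔ - (14 - Y + 4*I*√2)/3 = ⅔ + (-14/3 + Y/3 - 4*I*√2/3) = -4 + Y/3 - 4*I*√2/3)
46660 - m(122, 30) = 46660 - (-4 + (⅓)*122 - 4*I*√2/3) = 46660 - (-4 + 122/3 - 4*I*√2/3) = 46660 - (110/3 - 4*I*√2/3) = 46660 + (-110/3 + 4*I*√2/3) = 139870/3 + 4*I*√2/3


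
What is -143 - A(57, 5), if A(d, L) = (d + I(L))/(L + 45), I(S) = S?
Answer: -3606/25 ≈ -144.24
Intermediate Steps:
A(d, L) = (L + d)/(45 + L) (A(d, L) = (d + L)/(L + 45) = (L + d)/(45 + L))
-143 - A(57, 5) = -143 - (5 + 57)/(45 + 5) = -143 - 62/50 = -143 - 1*31/25 = -143 - 31/25 = -3606/25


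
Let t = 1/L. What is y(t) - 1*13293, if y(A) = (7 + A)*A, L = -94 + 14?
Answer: -85075759/6400 ≈ -13293.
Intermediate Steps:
L = -80
t = -1/80 (t = 1/(-80) = -1/80 ≈ -0.012500)
y(A) = A*(7 + A)
y(t) - 1*13293 = -(7 - 1/80)/80 - 1*13293 = -1/80*559/80 - 13293 = -559/6400 - 13293 = -85075759/6400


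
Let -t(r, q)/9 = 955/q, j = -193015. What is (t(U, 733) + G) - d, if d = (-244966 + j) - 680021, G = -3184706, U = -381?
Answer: -1514902627/733 ≈ -2.0667e+6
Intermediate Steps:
t(r, q) = -8595/q
d = -1118002 (d = (-244966 - 193015) - 680021 = -437981 - 680021 = -1118002)
(t(U, 733) + G) - d = (-8595/733 - 3184706) - 1*(-1118002) = (-8595*1/733 - 3184706) + 1118002 = (-8595/733 - 3184706) + 1118002 = -2334398093/733 + 1118002 = -1514902627/733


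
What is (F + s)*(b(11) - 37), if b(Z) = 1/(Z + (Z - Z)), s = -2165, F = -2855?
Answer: 2038120/11 ≈ 1.8528e+5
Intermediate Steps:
b(Z) = 1/Z (b(Z) = 1/(Z + 0) = 1/Z)
(F + s)*(b(11) - 37) = (-2855 - 2165)*(1/11 - 37) = -5020*(1/11 - 37) = -5020*(-406/11) = 2038120/11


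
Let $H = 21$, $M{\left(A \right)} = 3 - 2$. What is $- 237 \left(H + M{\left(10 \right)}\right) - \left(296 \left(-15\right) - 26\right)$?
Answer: $-748$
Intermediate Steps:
$M{\left(A \right)} = 1$ ($M{\left(A \right)} = 3 - 2 = 1$)
$- 237 \left(H + M{\left(10 \right)}\right) - \left(296 \left(-15\right) - 26\right) = - 237 \left(21 + 1\right) - \left(296 \left(-15\right) - 26\right) = \left(-237\right) 22 - \left(-4440 - 26\right) = -5214 - -4466 = -5214 + 4466 = -748$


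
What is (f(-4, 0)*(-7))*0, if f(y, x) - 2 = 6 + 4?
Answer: 0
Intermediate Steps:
f(y, x) = 12 (f(y, x) = 2 + (6 + 4) = 2 + 10 = 12)
(f(-4, 0)*(-7))*0 = (12*(-7))*0 = -84*0 = 0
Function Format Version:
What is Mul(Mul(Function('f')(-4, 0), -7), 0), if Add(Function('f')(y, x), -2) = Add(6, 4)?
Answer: 0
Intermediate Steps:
Function('f')(y, x) = 12 (Function('f')(y, x) = Add(2, Add(6, 4)) = Add(2, 10) = 12)
Mul(Mul(Function('f')(-4, 0), -7), 0) = Mul(Mul(12, -7), 0) = Mul(-84, 0) = 0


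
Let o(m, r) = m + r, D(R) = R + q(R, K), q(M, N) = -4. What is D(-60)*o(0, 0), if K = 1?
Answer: 0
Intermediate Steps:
D(R) = -4 + R (D(R) = R - 4 = -4 + R)
D(-60)*o(0, 0) = (-4 - 60)*(0 + 0) = -64*0 = 0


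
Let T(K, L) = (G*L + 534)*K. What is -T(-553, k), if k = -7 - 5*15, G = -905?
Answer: 41333432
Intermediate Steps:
k = -82 (k = -7 - 75 = -82)
T(K, L) = K*(534 - 905*L) (T(K, L) = (-905*L + 534)*K = (534 - 905*L)*K = K*(534 - 905*L))
-T(-553, k) = -(-553)*(534 - 905*(-82)) = -(-553)*(534 + 74210) = -(-553)*74744 = -1*(-41333432) = 41333432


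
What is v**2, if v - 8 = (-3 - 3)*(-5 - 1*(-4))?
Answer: 196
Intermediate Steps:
v = 14 (v = 8 + (-3 - 3)*(-5 - 1*(-4)) = 8 - 6*(-5 + 4) = 8 - 6*(-1) = 8 + 6 = 14)
v**2 = 14**2 = 196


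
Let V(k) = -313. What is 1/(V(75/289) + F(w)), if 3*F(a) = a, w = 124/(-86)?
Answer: -129/40439 ≈ -0.0031900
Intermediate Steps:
w = -62/43 (w = 124*(-1/86) = -62/43 ≈ -1.4419)
F(a) = a/3
1/(V(75/289) + F(w)) = 1/(-313 + (⅓)*(-62/43)) = 1/(-313 - 62/129) = 1/(-40439/129) = -129/40439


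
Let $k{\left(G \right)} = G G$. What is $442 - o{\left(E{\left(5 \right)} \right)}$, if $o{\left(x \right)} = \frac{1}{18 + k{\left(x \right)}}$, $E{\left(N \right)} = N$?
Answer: $\frac{19005}{43} \approx 441.98$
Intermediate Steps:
$k{\left(G \right)} = G^{2}$
$o{\left(x \right)} = \frac{1}{18 + x^{2}}$
$442 - o{\left(E{\left(5 \right)} \right)} = 442 - \frac{1}{18 + 5^{2}} = 442 - \frac{1}{18 + 25} = 442 - \frac{1}{43} = \frac{19005}{43}$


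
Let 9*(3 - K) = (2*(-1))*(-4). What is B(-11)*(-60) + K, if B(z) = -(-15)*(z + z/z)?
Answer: 81019/9 ≈ 9002.1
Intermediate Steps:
B(z) = 15 + 15*z (B(z) = -(-15)*(z + 1) = -(-15)*(1 + z) = -5*(-3 - 3*z) = 15 + 15*z)
K = 19/9 (K = 3 - 2*(-1)*(-4)/9 = 3 - (-2)*(-4)/9 = 3 - ⅑*8 = 3 - 8/9 = 19/9 ≈ 2.1111)
B(-11)*(-60) + K = (15 + 15*(-11))*(-60) + 19/9 = (15 - 165)*(-60) + 19/9 = -150*(-60) + 19/9 = 9000 + 19/9 = 81019/9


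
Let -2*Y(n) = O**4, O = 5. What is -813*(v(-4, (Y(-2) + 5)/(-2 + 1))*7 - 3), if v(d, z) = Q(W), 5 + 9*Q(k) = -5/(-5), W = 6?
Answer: 14905/3 ≈ 4968.3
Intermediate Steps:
Y(n) = -625/2 (Y(n) = -1/2*5**4 = -1/2*625 = -625/2)
Q(k) = -4/9 (Q(k) = -5/9 + (-5/(-5))/9 = -5/9 + (-5*(-1/5))/9 = -5/9 + (1/9)*1 = -5/9 + 1/9 = -4/9)
v(d, z) = -4/9
-813*(v(-4, (Y(-2) + 5)/(-2 + 1))*7 - 3) = -813*(-4/9*7 - 3) = -813*(-28/9 - 3) = -813*(-55/9) = 14905/3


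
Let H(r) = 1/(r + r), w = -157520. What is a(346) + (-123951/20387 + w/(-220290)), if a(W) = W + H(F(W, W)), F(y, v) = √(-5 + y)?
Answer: 152981026603/449105223 + √341/682 ≈ 340.66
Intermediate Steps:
H(r) = 1/(2*r)
a(W) = W + 1/(2*√(-5 + W)) (a(W) = W + 1/(2*(√(-5 + W))) = W + 1/(2*√(-5 + W)))
a(346) + (-123951/20387 + w/(-220290)) = (346 + 1/(2*√(-5 + 346))) + (-123951/20387 - 157520/(-220290)) = (346 + 1/(2*√341)) + (-123951*1/20387 - 157520*(-1/220290)) = (346 + (√341/341)/2) + (-123951/20387 + 15752/22029) = (346 + √341/682) - 2409380555/449105223 = 152981026603/449105223 + √341/682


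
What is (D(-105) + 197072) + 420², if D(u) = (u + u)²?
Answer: 417572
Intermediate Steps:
D(u) = 4*u² (D(u) = (2*u)² = 4*u²)
(D(-105) + 197072) + 420² = (4*(-105)² + 197072) + 420² = (4*11025 + 197072) + 176400 = (44100 + 197072) + 176400 = 241172 + 176400 = 417572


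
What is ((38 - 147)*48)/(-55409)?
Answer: 5232/55409 ≈ 0.094425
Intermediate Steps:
((38 - 147)*48)/(-55409) = -109*48*(-1/55409) = -5232*(-1/55409) = 5232/55409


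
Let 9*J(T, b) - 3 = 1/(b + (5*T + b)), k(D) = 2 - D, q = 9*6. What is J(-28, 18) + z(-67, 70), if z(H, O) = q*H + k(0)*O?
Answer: -3255097/936 ≈ -3477.7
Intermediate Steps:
q = 54
J(T, b) = 1/3 + 1/(9*(2*b + 5*T)) (J(T, b) = 1/3 + 1/(9*(b + (5*T + b))) = 1/3 + 1/(9*(b + (b + 5*T))) = 1/3 + 1/(9*(2*b + 5*T)))
z(H, O) = 2*O + 54*H (z(H, O) = 54*H + (2 - 1*0)*O = 54*H + (2 + 0)*O = 54*H + 2*O = 2*O + 54*H)
J(-28, 18) + z(-67, 70) = (1 + 6*18 + 15*(-28))/(9*(2*18 + 5*(-28))) + (2*70 + 54*(-67)) = (1 + 108 - 420)/(9*(36 - 140)) + (140 - 3618) = (1/9)*(-311)/(-104) - 3478 = (1/9)*(-1/104)*(-311) - 3478 = 311/936 - 3478 = -3255097/936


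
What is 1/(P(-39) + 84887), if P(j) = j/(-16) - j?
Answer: 16/1358855 ≈ 1.1775e-5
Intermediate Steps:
P(j) = -17*j/16 (P(j) = j*(-1/16) - j = -j/16 - j = -17*j/16)
1/(P(-39) + 84887) = 1/(-17/16*(-39) + 84887) = 1/(663/16 + 84887) = 1/(1358855/16) = 16/1358855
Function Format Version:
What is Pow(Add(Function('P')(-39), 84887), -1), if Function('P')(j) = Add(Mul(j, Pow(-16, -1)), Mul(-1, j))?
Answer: Rational(16, 1358855) ≈ 1.1775e-5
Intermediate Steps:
Function('P')(j) = Mul(Rational(-17, 16), j) (Function('P')(j) = Add(Mul(j, Rational(-1, 16)), Mul(-1, j)) = Add(Mul(Rational(-1, 16), j), Mul(-1, j)) = Mul(Rational(-17, 16), j))
Pow(Add(Function('P')(-39), 84887), -1) = Pow(Add(Mul(Rational(-17, 16), -39), 84887), -1) = Pow(Add(Rational(663, 16), 84887), -1) = Pow(Rational(1358855, 16), -1) = Rational(16, 1358855)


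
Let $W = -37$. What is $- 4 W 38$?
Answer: $5624$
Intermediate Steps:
$- 4 W 38 = \left(-4\right) \left(-37\right) 38 = 148 \cdot 38 = 5624$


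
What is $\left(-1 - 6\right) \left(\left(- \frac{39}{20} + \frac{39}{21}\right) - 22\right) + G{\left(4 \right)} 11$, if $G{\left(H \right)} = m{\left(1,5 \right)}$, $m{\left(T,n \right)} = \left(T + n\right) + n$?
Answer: $\frac{5513}{20} \approx 275.65$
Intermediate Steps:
$m{\left(T,n \right)} = T + 2 n$
$G{\left(H \right)} = 11$ ($G{\left(H \right)} = 1 + 2 \cdot 5 = 1 + 10 = 11$)
$\left(-1 - 6\right) \left(\left(- \frac{39}{20} + \frac{39}{21}\right) - 22\right) + G{\left(4 \right)} 11 = \left(-1 - 6\right) \left(\left(- \frac{39}{20} + \frac{39}{21}\right) - 22\right) + 11 \cdot 11 = - 7 \left(\left(\left(-39\right) \frac{1}{20} + 39 \cdot \frac{1}{21}\right) - 22\right) + 121 = - 7 \left(\left(- \frac{39}{20} + \frac{13}{7}\right) - 22\right) + 121 = - 7 \left(- \frac{13}{140} - 22\right) + 121 = \left(-7\right) \left(- \frac{3093}{140}\right) + 121 = \frac{3093}{20} + 121 = \frac{5513}{20}$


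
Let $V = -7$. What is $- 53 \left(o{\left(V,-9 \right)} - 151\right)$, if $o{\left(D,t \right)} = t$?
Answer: $8480$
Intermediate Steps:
$- 53 \left(o{\left(V,-9 \right)} - 151\right) = - 53 \left(-9 - 151\right) = \left(-53\right) \left(-160\right) = 8480$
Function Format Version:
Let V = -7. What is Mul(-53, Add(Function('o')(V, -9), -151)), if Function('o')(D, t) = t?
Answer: 8480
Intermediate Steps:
Mul(-53, Add(Function('o')(V, -9), -151)) = Mul(-53, Add(-9, -151)) = Mul(-53, -160) = 8480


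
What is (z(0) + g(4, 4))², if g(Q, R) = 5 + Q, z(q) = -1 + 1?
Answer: 81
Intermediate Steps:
z(q) = 0
(z(0) + g(4, 4))² = (0 + (5 + 4))² = (0 + 9)² = 9² = 81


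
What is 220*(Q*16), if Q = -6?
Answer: -21120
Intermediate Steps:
220*(Q*16) = 220*(-6*16) = 220*(-96) = -21120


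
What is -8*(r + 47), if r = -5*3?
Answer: -256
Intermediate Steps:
r = -15
-8*(r + 47) = -8*(-15 + 47) = -8*32 = -256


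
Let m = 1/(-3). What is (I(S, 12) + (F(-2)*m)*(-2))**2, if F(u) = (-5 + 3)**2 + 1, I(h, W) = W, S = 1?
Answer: 2116/9 ≈ 235.11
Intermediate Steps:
F(u) = 5 (F(u) = (-2)**2 + 1 = 4 + 1 = 5)
m = -1/3 ≈ -0.33333
(I(S, 12) + (F(-2)*m)*(-2))**2 = (12 + (5*(-1/3))*(-2))**2 = (12 - 5/3*(-2))**2 = (12 + 10/3)**2 = (46/3)**2 = 2116/9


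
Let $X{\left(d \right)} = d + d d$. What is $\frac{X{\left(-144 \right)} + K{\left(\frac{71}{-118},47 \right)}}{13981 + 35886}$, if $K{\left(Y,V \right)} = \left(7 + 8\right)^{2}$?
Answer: $\frac{20817}{49867} \approx 0.41745$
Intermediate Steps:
$K{\left(Y,V \right)} = 225$ ($K{\left(Y,V \right)} = 15^{2} = 225$)
$X{\left(d \right)} = d + d^{2}$
$\frac{X{\left(-144 \right)} + K{\left(\frac{71}{-118},47 \right)}}{13981 + 35886} = \frac{- 144 \left(1 - 144\right) + 225}{13981 + 35886} = \frac{\left(-144\right) \left(-143\right) + 225}{49867} = \left(20592 + 225\right) \frac{1}{49867} = 20817 \cdot \frac{1}{49867} = \frac{20817}{49867}$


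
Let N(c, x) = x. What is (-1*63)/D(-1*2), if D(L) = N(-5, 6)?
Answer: -21/2 ≈ -10.500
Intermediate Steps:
D(L) = 6
(-1*63)/D(-1*2) = -1*63/6 = -63*⅙ = -21/2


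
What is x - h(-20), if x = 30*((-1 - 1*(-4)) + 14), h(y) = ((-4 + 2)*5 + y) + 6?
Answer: 534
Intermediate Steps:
h(y) = -4 + y (h(y) = (-2*5 + y) + 6 = (-10 + y) + 6 = -4 + y)
x = 510 (x = 30*((-1 + 4) + 14) = 30*(3 + 14) = 30*17 = 510)
x - h(-20) = 510 - (-4 - 20) = 510 - 1*(-24) = 510 + 24 = 534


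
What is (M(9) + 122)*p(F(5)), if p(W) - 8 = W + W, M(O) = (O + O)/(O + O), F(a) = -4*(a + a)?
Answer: -8856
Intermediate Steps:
F(a) = -8*a
M(O) = 1 (M(O) = (2*O)/((2*O)) = (2*O)*(1/(2*O)) = 1)
p(W) = 8 + 2*W (p(W) = 8 + (W + W) = 8 + 2*W)
(M(9) + 122)*p(F(5)) = (1 + 122)*(8 + 2*(-8*5)) = 123*(8 + 2*(-40)) = 123*(8 - 80) = 123*(-72) = -8856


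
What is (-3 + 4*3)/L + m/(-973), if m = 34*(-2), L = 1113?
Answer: 4021/51569 ≈ 0.077973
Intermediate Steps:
m = -68
(-3 + 4*3)/L + m/(-973) = (-3 + 4*3)/1113 - 68/(-973) = (-3 + 12)*(1/1113) - 68*(-1/973) = 9*(1/1113) + 68/973 = 3/371 + 68/973 = 4021/51569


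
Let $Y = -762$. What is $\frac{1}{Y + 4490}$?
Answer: $\frac{1}{3728} \approx 0.00026824$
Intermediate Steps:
$\frac{1}{Y + 4490} = \frac{1}{-762 + 4490} = \frac{1}{3728}$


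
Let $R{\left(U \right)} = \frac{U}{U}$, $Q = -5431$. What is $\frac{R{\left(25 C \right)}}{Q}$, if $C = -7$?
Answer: $- \frac{1}{5431} \approx -0.00018413$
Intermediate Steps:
$R{\left(U \right)} = 1$
$\frac{R{\left(25 C \right)}}{Q} = 1 \frac{1}{-5431} = 1 \left(- \frac{1}{5431}\right) = - \frac{1}{5431}$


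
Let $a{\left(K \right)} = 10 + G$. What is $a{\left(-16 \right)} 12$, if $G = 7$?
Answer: $204$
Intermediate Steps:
$a{\left(K \right)} = 17$ ($a{\left(K \right)} = 10 + 7 = 17$)
$a{\left(-16 \right)} 12 = 17 \cdot 12 = 204$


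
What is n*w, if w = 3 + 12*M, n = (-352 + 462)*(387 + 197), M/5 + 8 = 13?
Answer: 19464720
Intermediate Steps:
M = 25 (M = -40 + 5*13 = -40 + 65 = 25)
n = 64240 (n = 110*584 = 64240)
w = 303 (w = 3 + 12*25 = 3 + 300 = 303)
n*w = 64240*303 = 19464720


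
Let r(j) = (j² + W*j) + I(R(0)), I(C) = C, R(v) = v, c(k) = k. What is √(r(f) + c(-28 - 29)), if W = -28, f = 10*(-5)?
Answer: 3*√427 ≈ 61.992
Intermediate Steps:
f = -50
r(j) = j² - 28*j (r(j) = (j² - 28*j) + 0 = j² - 28*j)
√(r(f) + c(-28 - 29)) = √(-50*(-28 - 50) + (-28 - 29)) = √(-50*(-78) - 57) = √(3900 - 57) = √3843 = 3*√427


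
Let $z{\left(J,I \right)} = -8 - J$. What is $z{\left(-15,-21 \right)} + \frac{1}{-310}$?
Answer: $\frac{2169}{310} \approx 6.9968$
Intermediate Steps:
$z{\left(-15,-21 \right)} + \frac{1}{-310} = \left(-8 - -15\right) + \frac{1}{-310} = \left(-8 + 15\right) - \frac{1}{310} = 7 - \frac{1}{310} = \frac{2169}{310}$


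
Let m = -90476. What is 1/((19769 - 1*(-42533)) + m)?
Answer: -1/28174 ≈ -3.5494e-5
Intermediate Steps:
1/((19769 - 1*(-42533)) + m) = 1/((19769 - 1*(-42533)) - 90476) = 1/((19769 + 42533) - 90476) = 1/(62302 - 90476) = 1/(-28174) = -1/28174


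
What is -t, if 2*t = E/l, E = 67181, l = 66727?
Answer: -67181/133454 ≈ -0.50340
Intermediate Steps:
t = 67181/133454 (t = (67181/66727)/2 = (67181*(1/66727))/2 = (½)*(67181/66727) = 67181/133454 ≈ 0.50340)
-t = -1*67181/133454 = -67181/133454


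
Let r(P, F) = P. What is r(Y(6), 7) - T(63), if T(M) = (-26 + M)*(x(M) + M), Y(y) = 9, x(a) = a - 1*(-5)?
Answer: -4838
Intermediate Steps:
x(a) = 5 + a (x(a) = a + 5 = 5 + a)
T(M) = (-26 + M)*(5 + 2*M) (T(M) = (-26 + M)*((5 + M) + M) = (-26 + M)*(5 + 2*M))
r(Y(6), 7) - T(63) = 9 - (-130 - 47*63 + 2*63²) = 9 - (-130 - 2961 + 2*3969) = 9 - (-130 - 2961 + 7938) = 9 - 1*4847 = 9 - 4847 = -4838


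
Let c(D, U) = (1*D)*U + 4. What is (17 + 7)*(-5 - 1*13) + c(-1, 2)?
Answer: -430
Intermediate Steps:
c(D, U) = 4 + D*U (c(D, U) = D*U + 4 = 4 + D*U)
(17 + 7)*(-5 - 1*13) + c(-1, 2) = (17 + 7)*(-5 - 1*13) + (4 - 1*2) = 24*(-5 - 13) + (4 - 2) = 24*(-18) + 2 = -432 + 2 = -430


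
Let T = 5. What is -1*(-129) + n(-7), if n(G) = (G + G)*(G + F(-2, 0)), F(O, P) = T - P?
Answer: 157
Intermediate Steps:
F(O, P) = 5 - P
n(G) = 2*G*(5 + G) (n(G) = (G + G)*(G + (5 - 1*0)) = (2*G)*(G + (5 + 0)) = (2*G)*(G + 5) = (2*G)*(5 + G) = 2*G*(5 + G))
-1*(-129) + n(-7) = -1*(-129) + 2*(-7)*(5 - 7) = 129 + 2*(-7)*(-2) = 129 + 28 = 157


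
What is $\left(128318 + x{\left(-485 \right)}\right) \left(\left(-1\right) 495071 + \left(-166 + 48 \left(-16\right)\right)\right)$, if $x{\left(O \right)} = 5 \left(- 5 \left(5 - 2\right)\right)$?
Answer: $-63609169215$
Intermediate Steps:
$x{\left(O \right)} = -75$ ($x{\left(O \right)} = 5 \left(\left(-5\right) 3\right) = 5 \left(-15\right) = -75$)
$\left(128318 + x{\left(-485 \right)}\right) \left(\left(-1\right) 495071 + \left(-166 + 48 \left(-16\right)\right)\right) = \left(128318 - 75\right) \left(\left(-1\right) 495071 + \left(-166 + 48 \left(-16\right)\right)\right) = 128243 \left(-495071 - 934\right) = 128243 \left(-496005\right) = -63609169215$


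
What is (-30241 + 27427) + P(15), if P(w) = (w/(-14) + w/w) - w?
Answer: -39607/14 ≈ -2829.1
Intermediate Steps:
P(w) = 1 - 15*w/14 (P(w) = (w*(-1/14) + 1) - w = (-w/14 + 1) - w = (1 - w/14) - w = 1 - 15*w/14)
(-30241 + 27427) + P(15) = (-30241 + 27427) + (1 - 15/14*15) = -2814 + (1 - 225/14) = -2814 - 211/14 = -39607/14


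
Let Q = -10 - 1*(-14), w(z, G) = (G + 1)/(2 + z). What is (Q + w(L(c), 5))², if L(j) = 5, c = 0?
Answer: 1156/49 ≈ 23.592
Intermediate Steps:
w(z, G) = (1 + G)/(2 + z)
Q = 4 (Q = -10 + 14 = 4)
(Q + w(L(c), 5))² = (4 + (1 + 5)/(2 + 5))² = (4 + 6/7)² = (34/7)² = 1156/49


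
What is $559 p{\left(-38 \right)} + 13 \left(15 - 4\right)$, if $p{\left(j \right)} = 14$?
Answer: $7969$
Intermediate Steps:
$559 p{\left(-38 \right)} + 13 \left(15 - 4\right) = 559 \cdot 14 + 13 \left(15 - 4\right) = 7826 + 13 \cdot 11 = 7826 + 143 = 7969$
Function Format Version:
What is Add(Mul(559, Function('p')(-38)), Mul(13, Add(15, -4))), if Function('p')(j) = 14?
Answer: 7969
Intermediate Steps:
Add(Mul(559, Function('p')(-38)), Mul(13, Add(15, -4))) = Add(Mul(559, 14), Mul(13, Add(15, -4))) = Add(7826, Mul(13, 11)) = Add(7826, 143) = 7969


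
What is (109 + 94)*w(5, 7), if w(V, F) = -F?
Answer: -1421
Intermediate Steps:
(109 + 94)*w(5, 7) = (109 + 94)*(-1*7) = 203*(-7) = -1421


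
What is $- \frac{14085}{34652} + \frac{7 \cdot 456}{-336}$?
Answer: $- \frac{343279}{34652} \approx -9.9065$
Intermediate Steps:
$- \frac{14085}{34652} + \frac{7 \cdot 456}{-336} = \left(-14085\right) \frac{1}{34652} + 3192 \left(- \frac{1}{336}\right) = - \frac{14085}{34652} - \frac{19}{2} = - \frac{343279}{34652}$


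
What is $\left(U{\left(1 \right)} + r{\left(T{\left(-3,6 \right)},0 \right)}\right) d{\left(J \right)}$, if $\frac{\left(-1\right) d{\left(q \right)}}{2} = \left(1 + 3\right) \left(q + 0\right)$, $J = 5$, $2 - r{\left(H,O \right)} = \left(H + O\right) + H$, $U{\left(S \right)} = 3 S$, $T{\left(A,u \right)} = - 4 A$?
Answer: $760$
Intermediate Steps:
$r{\left(H,O \right)} = 2 - O - 2 H$ ($r{\left(H,O \right)} = 2 - \left(\left(H + O\right) + H\right) = 2 - \left(O + 2 H\right) = 2 - O - 2 H$)
$d{\left(q \right)} = - 8 q$ ($d{\left(q \right)} = - 2 \left(1 + 3\right) \left(q + 0\right) = - 2 \cdot 4 q = - 8 q$)
$\left(U{\left(1 \right)} + r{\left(T{\left(-3,6 \right)},0 \right)}\right) d{\left(J \right)} = \left(3 \cdot 1 - \left(-2 + 2 \left(\left(-4\right) \left(-3\right)\right)\right)\right) \left(\left(-8\right) 5\right) = \left(3 + \left(2 + 0 - 24\right)\right) \left(-40\right) = \left(3 - 22\right) \left(-40\right) = \left(-19\right) \left(-40\right) = 760$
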